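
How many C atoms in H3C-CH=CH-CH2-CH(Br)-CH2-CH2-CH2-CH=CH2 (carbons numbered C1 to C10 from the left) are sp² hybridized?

4

C1: sp3
C2: sp2 ✓
C3: sp2 ✓
C4: sp3
C5: sp3
C6: sp3
C7: sp3
C8: sp3
C9: sp2 ✓
C10: sp2 ✓
C2, C3, C9, C10 → 4 sp2 carbons.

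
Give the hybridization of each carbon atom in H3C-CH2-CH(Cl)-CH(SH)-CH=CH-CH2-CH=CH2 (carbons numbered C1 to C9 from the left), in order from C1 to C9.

C1 (4 σ bonds) has steric number 4: sp3.
C2 has 4 σ bonds: steric number 4 → sp3.
C3: 4 σ bonds; 4 regions of electron density → sp3.
C4 — 4 σ bonds. Steric number 4, so sp3.
C5: 3 σ bonds, plus one π bond — 3 electron domains, sp2.
C6 has 3 σ bonds, plus one π bond: steric number 3 → sp2.
C7: 4 σ bonds — 4 electron domains, sp3.
C8 has 3 σ bonds, plus one π bond: steric number 3 → sp2.
C9 (3 σ bonds, plus one π bond) has steric number 3: sp2.

C1 sp3, C2 sp3, C3 sp3, C4 sp3, C5 sp2, C6 sp2, C7 sp3, C8 sp2, C9 sp2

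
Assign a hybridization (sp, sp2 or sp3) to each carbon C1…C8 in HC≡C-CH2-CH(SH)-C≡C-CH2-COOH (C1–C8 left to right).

C1 sp, C2 sp, C3 sp3, C4 sp3, C5 sp, C6 sp, C7 sp3, C8 sp2

C1 — 2 σ bonds, plus two π bonds. Steric number 2, so sp.
C2 has 2 σ bonds, plus two π bonds: steric number 2 → sp.
C3 carries 4 σ bonds, giving a steric number of 4, so it is sp3.
C4 carries 4 σ bonds, giving a steric number of 4, so it is sp3.
C5 is sp: 2 σ bonds, plus two π bonds, 2 electron-density regions.
C6 (2 σ bonds, plus two π bonds) has steric number 2: sp.
C7 carries 4 σ bonds, giving a steric number of 4, so it is sp3.
C8 — 3 σ bonds, plus one π bond. Steric number 3, so sp2.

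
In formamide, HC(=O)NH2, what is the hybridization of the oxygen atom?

The oxygen atom: 1 σ bond and 2 lone pairs, plus one π bond — 3 electron domains, sp2.

sp^2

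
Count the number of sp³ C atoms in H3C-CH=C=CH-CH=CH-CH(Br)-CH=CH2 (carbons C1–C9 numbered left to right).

2

C1: sp3 ✓
C2: sp2
C3: sp
C4: sp2
C5: sp2
C6: sp2
C7: sp3 ✓
C8: sp2
C9: sp2
C1, C7 → 2 sp3 carbons.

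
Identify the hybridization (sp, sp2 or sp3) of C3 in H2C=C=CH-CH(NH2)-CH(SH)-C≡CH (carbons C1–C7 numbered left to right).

sp²

C3: 3 σ bonds, plus one π bond; 3 regions of electron density → sp2.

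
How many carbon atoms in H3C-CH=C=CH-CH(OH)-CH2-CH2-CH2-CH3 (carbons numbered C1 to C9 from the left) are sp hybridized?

1

C1: sp3
C2: sp2
C3: sp ✓
C4: sp2
C5: sp3
C6: sp3
C7: sp3
C8: sp3
C9: sp3
C3 → 1 sp carbon.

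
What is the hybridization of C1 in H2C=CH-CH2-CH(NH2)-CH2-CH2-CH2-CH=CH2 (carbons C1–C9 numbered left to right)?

C1 is sp2: 3 σ bonds, plus one π bond, 3 electron-density regions.

sp2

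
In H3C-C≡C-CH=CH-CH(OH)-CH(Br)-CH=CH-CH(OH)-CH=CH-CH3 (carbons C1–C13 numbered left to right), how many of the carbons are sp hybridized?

C1: sp3
C2: sp ✓
C3: sp ✓
C4: sp2
C5: sp2
C6: sp3
C7: sp3
C8: sp2
C9: sp2
C10: sp3
C11: sp2
C12: sp2
C13: sp3
C2, C3 → 2 sp carbons.

2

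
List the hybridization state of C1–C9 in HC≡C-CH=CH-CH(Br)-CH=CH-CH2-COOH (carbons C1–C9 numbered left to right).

C1 sp, C2 sp, C3 sp2, C4 sp2, C5 sp3, C6 sp2, C7 sp2, C8 sp3, C9 sp2

C1: 2 σ bonds, plus two π bonds — 2 electron domains, sp.
C2 — 2 σ bonds, plus two π bonds. Steric number 2, so sp.
C3 has 3 σ bonds, plus one π bond: steric number 3 → sp2.
C4 (3 σ bonds, plus one π bond) has steric number 3: sp2.
C5 (4 σ bonds) has steric number 4: sp3.
C6: 3 σ bonds, plus one π bond — 3 electron domains, sp2.
C7 — 3 σ bonds, plus one π bond. Steric number 3, so sp2.
C8 is sp3: 4 σ bonds, 4 electron-density regions.
C9: 3 σ bonds, plus one π bond; 3 regions of electron density → sp2.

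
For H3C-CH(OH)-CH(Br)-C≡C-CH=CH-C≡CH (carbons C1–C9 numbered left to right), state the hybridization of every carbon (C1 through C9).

C1 — 4 σ bonds. Steric number 4, so sp3.
C2: 4 σ bonds — 4 electron domains, sp3.
C3 (4 σ bonds) has steric number 4: sp3.
C4 is sp: 2 σ bonds, plus two π bonds, 2 electron-density regions.
C5 has 2 σ bonds, plus two π bonds: steric number 2 → sp.
C6: 3 σ bonds, plus one π bond — 3 electron domains, sp2.
C7 — 3 σ bonds, plus one π bond. Steric number 3, so sp2.
C8 (2 σ bonds, plus two π bonds) has steric number 2: sp.
C9 carries 2 σ bonds, plus two π bonds, giving a steric number of 2, so it is sp.

C1 sp3, C2 sp3, C3 sp3, C4 sp, C5 sp, C6 sp2, C7 sp2, C8 sp, C9 sp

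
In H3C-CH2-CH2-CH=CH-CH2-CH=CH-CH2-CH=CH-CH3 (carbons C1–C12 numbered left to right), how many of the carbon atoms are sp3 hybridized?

6

C1: sp3 ✓
C2: sp3 ✓
C3: sp3 ✓
C4: sp2
C5: sp2
C6: sp3 ✓
C7: sp2
C8: sp2
C9: sp3 ✓
C10: sp2
C11: sp2
C12: sp3 ✓
C1, C2, C3, C6, C9, C12 → 6 sp3 carbons.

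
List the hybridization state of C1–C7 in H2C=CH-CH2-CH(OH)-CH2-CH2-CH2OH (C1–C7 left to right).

C1 sp2, C2 sp2, C3 sp3, C4 sp3, C5 sp3, C6 sp3, C7 sp3

C1 (3 σ bonds, plus one π bond) has steric number 3: sp2.
C2 has 3 σ bonds, plus one π bond: steric number 3 → sp2.
C3 carries 4 σ bonds, giving a steric number of 4, so it is sp3.
C4 — 4 σ bonds. Steric number 4, so sp3.
C5: 4 σ bonds; 4 regions of electron density → sp3.
C6 (4 σ bonds) has steric number 4: sp3.
C7 carries 4 σ bonds, giving a steric number of 4, so it is sp3.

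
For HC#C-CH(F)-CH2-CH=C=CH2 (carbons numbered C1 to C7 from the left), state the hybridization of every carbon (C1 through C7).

C1 sp, C2 sp, C3 sp3, C4 sp3, C5 sp2, C6 sp, C7 sp2

C1: 2 σ bonds, plus two π bonds — 2 electron domains, sp.
C2 is sp: 2 σ bonds, plus two π bonds, 2 electron-density regions.
C3 is sp3: 4 σ bonds, 4 electron-density regions.
C4 carries 4 σ bonds, giving a steric number of 4, so it is sp3.
C5 — 3 σ bonds, plus one π bond. Steric number 3, so sp2.
C6: 2 σ bonds, plus two π bonds; 2 regions of electron density → sp.
C7 is sp2: 3 σ bonds, plus one π bond, 3 electron-density regions.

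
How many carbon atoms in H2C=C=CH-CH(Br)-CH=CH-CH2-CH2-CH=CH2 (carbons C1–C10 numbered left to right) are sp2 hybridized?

6

C1: sp2 ✓
C2: sp
C3: sp2 ✓
C4: sp3
C5: sp2 ✓
C6: sp2 ✓
C7: sp3
C8: sp3
C9: sp2 ✓
C10: sp2 ✓
C1, C3, C5, C6, C9, C10 → 6 sp2 carbons.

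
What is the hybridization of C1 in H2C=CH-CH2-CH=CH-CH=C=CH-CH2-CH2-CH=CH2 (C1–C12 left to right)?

sp2

C1 (3 σ bonds, plus one π bond) has steric number 3: sp2.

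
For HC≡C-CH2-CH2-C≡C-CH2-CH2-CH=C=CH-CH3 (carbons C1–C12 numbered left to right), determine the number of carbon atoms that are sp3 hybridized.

5

C1: sp
C2: sp
C3: sp3 ✓
C4: sp3 ✓
C5: sp
C6: sp
C7: sp3 ✓
C8: sp3 ✓
C9: sp2
C10: sp
C11: sp2
C12: sp3 ✓
C3, C4, C7, C8, C12 → 5 sp3 carbons.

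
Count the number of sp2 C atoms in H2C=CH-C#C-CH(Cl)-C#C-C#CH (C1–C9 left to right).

C1: sp2 ✓
C2: sp2 ✓
C3: sp
C4: sp
C5: sp3
C6: sp
C7: sp
C8: sp
C9: sp
C1, C2 → 2 sp2 carbons.

2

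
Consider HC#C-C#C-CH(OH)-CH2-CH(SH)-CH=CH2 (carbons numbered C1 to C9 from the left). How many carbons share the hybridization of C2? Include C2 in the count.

C2 is sp (two π bonds).
C1: sp ✓
C2: sp ✓
C3: sp ✓
C4: sp ✓
C5: sp3
C6: sp3
C7: sp3
C8: sp2
C9: sp2
4 carbons are sp.

4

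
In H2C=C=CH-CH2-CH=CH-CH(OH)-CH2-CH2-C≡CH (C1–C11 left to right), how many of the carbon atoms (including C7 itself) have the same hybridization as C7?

C7 is sp3 (only σ bonds).
C1: sp2
C2: sp
C3: sp2
C4: sp3 ✓
C5: sp2
C6: sp2
C7: sp3 ✓
C8: sp3 ✓
C9: sp3 ✓
C10: sp
C11: sp
4 carbons are sp3.

4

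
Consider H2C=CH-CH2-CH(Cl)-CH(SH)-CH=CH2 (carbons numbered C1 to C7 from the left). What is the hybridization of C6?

sp2

C6 has 3 σ bonds, plus one π bond: steric number 3 → sp2.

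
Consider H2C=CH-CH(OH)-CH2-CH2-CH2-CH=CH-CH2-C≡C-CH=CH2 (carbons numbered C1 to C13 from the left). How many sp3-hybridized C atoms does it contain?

C1: sp2
C2: sp2
C3: sp3 ✓
C4: sp3 ✓
C5: sp3 ✓
C6: sp3 ✓
C7: sp2
C8: sp2
C9: sp3 ✓
C10: sp
C11: sp
C12: sp2
C13: sp2
C3, C4, C5, C6, C9 → 5 sp3 carbons.

5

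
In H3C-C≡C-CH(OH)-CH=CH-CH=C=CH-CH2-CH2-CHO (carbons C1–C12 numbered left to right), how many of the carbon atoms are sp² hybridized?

5

C1: sp3
C2: sp
C3: sp
C4: sp3
C5: sp2 ✓
C6: sp2 ✓
C7: sp2 ✓
C8: sp
C9: sp2 ✓
C10: sp3
C11: sp3
C12: sp2 ✓
C5, C6, C7, C9, C12 → 5 sp2 carbons.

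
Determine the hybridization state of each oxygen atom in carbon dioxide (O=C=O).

One σ bond + two lone pairs = steric number 3 → sp2.

sp2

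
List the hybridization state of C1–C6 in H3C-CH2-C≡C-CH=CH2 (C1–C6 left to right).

C1 sp3, C2 sp3, C3 sp, C4 sp, C5 sp2, C6 sp2

C1 is sp3: 4 σ bonds, 4 electron-density regions.
C2 carries 4 σ bonds, giving a steric number of 4, so it is sp3.
C3: 2 σ bonds, plus two π bonds; 2 regions of electron density → sp.
C4 (2 σ bonds, plus two π bonds) has steric number 2: sp.
C5 carries 3 σ bonds, plus one π bond, giving a steric number of 3, so it is sp2.
C6: 3 σ bonds, plus one π bond — 3 electron domains, sp2.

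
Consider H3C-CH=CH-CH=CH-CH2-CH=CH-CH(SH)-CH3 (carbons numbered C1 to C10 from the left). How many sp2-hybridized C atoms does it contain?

6

C1: sp3
C2: sp2 ✓
C3: sp2 ✓
C4: sp2 ✓
C5: sp2 ✓
C6: sp3
C7: sp2 ✓
C8: sp2 ✓
C9: sp3
C10: sp3
C2, C3, C4, C5, C7, C8 → 6 sp2 carbons.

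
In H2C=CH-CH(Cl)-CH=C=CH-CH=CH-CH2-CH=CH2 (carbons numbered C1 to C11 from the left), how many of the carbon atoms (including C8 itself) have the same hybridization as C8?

8

C8 is sp2 (one π bond).
C1: sp2 ✓
C2: sp2 ✓
C3: sp3
C4: sp2 ✓
C5: sp
C6: sp2 ✓
C7: sp2 ✓
C8: sp2 ✓
C9: sp3
C10: sp2 ✓
C11: sp2 ✓
8 carbons are sp2.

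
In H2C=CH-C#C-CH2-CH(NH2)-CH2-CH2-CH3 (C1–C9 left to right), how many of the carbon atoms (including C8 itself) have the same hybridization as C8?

C8 is sp3 (only σ bonds).
C1: sp2
C2: sp2
C3: sp
C4: sp
C5: sp3 ✓
C6: sp3 ✓
C7: sp3 ✓
C8: sp3 ✓
C9: sp3 ✓
5 carbons are sp3.

5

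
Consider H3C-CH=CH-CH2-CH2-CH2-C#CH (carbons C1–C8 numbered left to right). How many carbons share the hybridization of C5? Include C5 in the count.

C5 is sp3 (only σ bonds).
C1: sp3 ✓
C2: sp2
C3: sp2
C4: sp3 ✓
C5: sp3 ✓
C6: sp3 ✓
C7: sp
C8: sp
4 carbons are sp3.

4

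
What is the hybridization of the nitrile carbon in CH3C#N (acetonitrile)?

sp

The nitrile carbon has 2 σ bonds, plus two π bonds: steric number 2 → sp.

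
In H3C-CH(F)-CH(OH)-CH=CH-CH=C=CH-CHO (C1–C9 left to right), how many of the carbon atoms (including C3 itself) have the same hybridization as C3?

3

C3 is sp3 (only σ bonds).
C1: sp3 ✓
C2: sp3 ✓
C3: sp3 ✓
C4: sp2
C5: sp2
C6: sp2
C7: sp
C8: sp2
C9: sp2
3 carbons are sp3.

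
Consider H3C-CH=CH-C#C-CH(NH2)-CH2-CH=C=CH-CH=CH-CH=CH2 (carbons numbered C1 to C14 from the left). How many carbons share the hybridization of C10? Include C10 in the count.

8

C10 is sp2 (one π bond).
C1: sp3
C2: sp2 ✓
C3: sp2 ✓
C4: sp
C5: sp
C6: sp3
C7: sp3
C8: sp2 ✓
C9: sp
C10: sp2 ✓
C11: sp2 ✓
C12: sp2 ✓
C13: sp2 ✓
C14: sp2 ✓
8 carbons are sp2.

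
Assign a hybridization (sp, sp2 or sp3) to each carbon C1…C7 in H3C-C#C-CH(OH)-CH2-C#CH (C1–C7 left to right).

C1 sp3, C2 sp, C3 sp, C4 sp3, C5 sp3, C6 sp, C7 sp

C1 (4 σ bonds) has steric number 4: sp3.
C2 has 2 σ bonds, plus two π bonds: steric number 2 → sp.
C3 is sp: 2 σ bonds, plus two π bonds, 2 electron-density regions.
C4 carries 4 σ bonds, giving a steric number of 4, so it is sp3.
C5 has 4 σ bonds: steric number 4 → sp3.
C6 has 2 σ bonds, plus two π bonds: steric number 2 → sp.
C7: 2 σ bonds, plus two π bonds — 2 electron domains, sp.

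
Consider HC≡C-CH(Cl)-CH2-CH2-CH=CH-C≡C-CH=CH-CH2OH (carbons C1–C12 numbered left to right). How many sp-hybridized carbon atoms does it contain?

C1: sp ✓
C2: sp ✓
C3: sp3
C4: sp3
C5: sp3
C6: sp2
C7: sp2
C8: sp ✓
C9: sp ✓
C10: sp2
C11: sp2
C12: sp3
C1, C2, C8, C9 → 4 sp carbons.

4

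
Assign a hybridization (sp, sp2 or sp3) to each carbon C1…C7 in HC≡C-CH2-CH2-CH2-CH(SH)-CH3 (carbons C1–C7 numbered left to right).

C1 is sp: 2 σ bonds, plus two π bonds, 2 electron-density regions.
C2 (2 σ bonds, plus two π bonds) has steric number 2: sp.
C3: 4 σ bonds; 4 regions of electron density → sp3.
C4: 4 σ bonds; 4 regions of electron density → sp3.
C5: 4 σ bonds — 4 electron domains, sp3.
C6: 4 σ bonds; 4 regions of electron density → sp3.
C7 is sp3: 4 σ bonds, 4 electron-density regions.

C1 sp, C2 sp, C3 sp3, C4 sp3, C5 sp3, C6 sp3, C7 sp3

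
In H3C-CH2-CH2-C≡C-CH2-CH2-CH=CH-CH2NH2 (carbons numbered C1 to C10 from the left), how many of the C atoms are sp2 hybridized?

2

C1: sp3
C2: sp3
C3: sp3
C4: sp
C5: sp
C6: sp3
C7: sp3
C8: sp2 ✓
C9: sp2 ✓
C10: sp3
C8, C9 → 2 sp2 carbons.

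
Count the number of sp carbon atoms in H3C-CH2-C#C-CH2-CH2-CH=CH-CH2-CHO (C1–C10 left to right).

2

C1: sp3
C2: sp3
C3: sp ✓
C4: sp ✓
C5: sp3
C6: sp3
C7: sp2
C8: sp2
C9: sp3
C10: sp2
C3, C4 → 2 sp carbons.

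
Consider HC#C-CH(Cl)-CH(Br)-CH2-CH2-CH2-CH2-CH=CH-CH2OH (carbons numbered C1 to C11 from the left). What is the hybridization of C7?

C7 (4 σ bonds) has steric number 4: sp3.

sp³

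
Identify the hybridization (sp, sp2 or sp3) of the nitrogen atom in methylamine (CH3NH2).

sp³

Three σ bonds + one lone pair = steric number 4 → sp3.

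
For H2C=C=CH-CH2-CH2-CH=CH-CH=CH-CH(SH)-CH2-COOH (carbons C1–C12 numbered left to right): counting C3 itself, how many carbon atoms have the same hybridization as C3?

7

C3 is sp2 (one π bond).
C1: sp2 ✓
C2: sp
C3: sp2 ✓
C4: sp3
C5: sp3
C6: sp2 ✓
C7: sp2 ✓
C8: sp2 ✓
C9: sp2 ✓
C10: sp3
C11: sp3
C12: sp2 ✓
7 carbons are sp2.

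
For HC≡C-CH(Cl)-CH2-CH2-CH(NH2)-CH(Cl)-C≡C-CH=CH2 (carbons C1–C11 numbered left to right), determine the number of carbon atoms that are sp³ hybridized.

5

C1: sp
C2: sp
C3: sp3 ✓
C4: sp3 ✓
C5: sp3 ✓
C6: sp3 ✓
C7: sp3 ✓
C8: sp
C9: sp
C10: sp2
C11: sp2
C3, C4, C5, C6, C7 → 5 sp3 carbons.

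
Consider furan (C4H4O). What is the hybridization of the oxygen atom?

One O lone pair is in the aromatic π system (p orbital), the other is in an sp2 hybrid in the ring plane; O has two σ bonds + one in-plane lone pair → sp2.

sp2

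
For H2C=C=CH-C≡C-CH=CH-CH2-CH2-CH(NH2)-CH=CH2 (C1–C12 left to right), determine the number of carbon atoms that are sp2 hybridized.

C1: sp2 ✓
C2: sp
C3: sp2 ✓
C4: sp
C5: sp
C6: sp2 ✓
C7: sp2 ✓
C8: sp3
C9: sp3
C10: sp3
C11: sp2 ✓
C12: sp2 ✓
C1, C3, C6, C7, C11, C12 → 6 sp2 carbons.

6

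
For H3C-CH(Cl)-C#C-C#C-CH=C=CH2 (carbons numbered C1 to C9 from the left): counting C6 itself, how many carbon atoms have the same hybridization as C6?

5

C6 is sp (two π bonds).
C1: sp3
C2: sp3
C3: sp ✓
C4: sp ✓
C5: sp ✓
C6: sp ✓
C7: sp2
C8: sp ✓
C9: sp2
5 carbons are sp.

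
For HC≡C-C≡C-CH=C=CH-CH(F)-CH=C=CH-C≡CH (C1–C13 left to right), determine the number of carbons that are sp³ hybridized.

C1: sp
C2: sp
C3: sp
C4: sp
C5: sp2
C6: sp
C7: sp2
C8: sp3 ✓
C9: sp2
C10: sp
C11: sp2
C12: sp
C13: sp
C8 → 1 sp3 carbon.

1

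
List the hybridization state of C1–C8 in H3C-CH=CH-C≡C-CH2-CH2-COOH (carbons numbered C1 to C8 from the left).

C1: 4 σ bonds — 4 electron domains, sp3.
C2 carries 3 σ bonds, plus one π bond, giving a steric number of 3, so it is sp2.
C3 — 3 σ bonds, plus one π bond. Steric number 3, so sp2.
C4 has 2 σ bonds, plus two π bonds: steric number 2 → sp.
C5: 2 σ bonds, plus two π bonds — 2 electron domains, sp.
C6: 4 σ bonds — 4 electron domains, sp3.
C7: 4 σ bonds; 4 regions of electron density → sp3.
C8 has 3 σ bonds, plus one π bond: steric number 3 → sp2.

C1 sp3, C2 sp2, C3 sp2, C4 sp, C5 sp, C6 sp3, C7 sp3, C8 sp2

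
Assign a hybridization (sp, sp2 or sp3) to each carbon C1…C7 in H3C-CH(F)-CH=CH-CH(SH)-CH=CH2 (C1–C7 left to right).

C1 sp3, C2 sp3, C3 sp2, C4 sp2, C5 sp3, C6 sp2, C7 sp2

C1 is sp3: 4 σ bonds, 4 electron-density regions.
C2 is sp3: 4 σ bonds, 4 electron-density regions.
C3 carries 3 σ bonds, plus one π bond, giving a steric number of 3, so it is sp2.
C4 is sp2: 3 σ bonds, plus one π bond, 3 electron-density regions.
C5 is sp3: 4 σ bonds, 4 electron-density regions.
C6 carries 3 σ bonds, plus one π bond, giving a steric number of 3, so it is sp2.
C7: 3 σ bonds, plus one π bond — 3 electron domains, sp2.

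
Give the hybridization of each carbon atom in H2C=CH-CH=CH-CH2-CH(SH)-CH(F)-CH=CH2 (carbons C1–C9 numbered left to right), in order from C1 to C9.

C1 sp2, C2 sp2, C3 sp2, C4 sp2, C5 sp3, C6 sp3, C7 sp3, C8 sp2, C9 sp2

C1 is sp2: 3 σ bonds, plus one π bond, 3 electron-density regions.
C2 carries 3 σ bonds, plus one π bond, giving a steric number of 3, so it is sp2.
C3 (3 σ bonds, plus one π bond) has steric number 3: sp2.
C4 — 3 σ bonds, plus one π bond. Steric number 3, so sp2.
C5: 4 σ bonds — 4 electron domains, sp3.
C6 (4 σ bonds) has steric number 4: sp3.
C7 is sp3: 4 σ bonds, 4 electron-density regions.
C8: 3 σ bonds, plus one π bond; 3 regions of electron density → sp2.
C9: 3 σ bonds, plus one π bond — 3 electron domains, sp2.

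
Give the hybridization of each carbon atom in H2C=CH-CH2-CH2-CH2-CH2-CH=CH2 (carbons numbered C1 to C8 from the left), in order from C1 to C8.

C1: 3 σ bonds, plus one π bond; 3 regions of electron density → sp2.
C2: 3 σ bonds, plus one π bond; 3 regions of electron density → sp2.
C3: 4 σ bonds — 4 electron domains, sp3.
C4 has 4 σ bonds: steric number 4 → sp3.
C5 (4 σ bonds) has steric number 4: sp3.
C6: 4 σ bonds — 4 electron domains, sp3.
C7 (3 σ bonds, plus one π bond) has steric number 3: sp2.
C8: 3 σ bonds, plus one π bond; 3 regions of electron density → sp2.

C1 sp2, C2 sp2, C3 sp3, C4 sp3, C5 sp3, C6 sp3, C7 sp2, C8 sp2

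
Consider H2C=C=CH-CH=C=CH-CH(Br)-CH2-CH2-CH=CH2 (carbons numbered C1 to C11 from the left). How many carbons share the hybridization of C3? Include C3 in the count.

C3 is sp2 (one π bond).
C1: sp2 ✓
C2: sp
C3: sp2 ✓
C4: sp2 ✓
C5: sp
C6: sp2 ✓
C7: sp3
C8: sp3
C9: sp3
C10: sp2 ✓
C11: sp2 ✓
6 carbons are sp2.

6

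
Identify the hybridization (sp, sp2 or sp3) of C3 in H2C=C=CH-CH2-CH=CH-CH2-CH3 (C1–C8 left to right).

sp²

C3 carries 3 σ bonds, plus one π bond, giving a steric number of 3, so it is sp2.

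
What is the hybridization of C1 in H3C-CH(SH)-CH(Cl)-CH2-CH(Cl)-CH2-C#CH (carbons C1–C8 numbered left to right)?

sp3

C1 carries 4 σ bonds, giving a steric number of 4, so it is sp3.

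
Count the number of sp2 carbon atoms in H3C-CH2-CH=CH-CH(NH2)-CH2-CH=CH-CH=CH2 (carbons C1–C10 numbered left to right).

6

C1: sp3
C2: sp3
C3: sp2 ✓
C4: sp2 ✓
C5: sp3
C6: sp3
C7: sp2 ✓
C8: sp2 ✓
C9: sp2 ✓
C10: sp2 ✓
C3, C4, C7, C8, C9, C10 → 6 sp2 carbons.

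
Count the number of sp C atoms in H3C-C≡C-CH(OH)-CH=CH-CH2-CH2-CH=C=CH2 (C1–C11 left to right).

3

C1: sp3
C2: sp ✓
C3: sp ✓
C4: sp3
C5: sp2
C6: sp2
C7: sp3
C8: sp3
C9: sp2
C10: sp ✓
C11: sp2
C2, C3, C10 → 3 sp carbons.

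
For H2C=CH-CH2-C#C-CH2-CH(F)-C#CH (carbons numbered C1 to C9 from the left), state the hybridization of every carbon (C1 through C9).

C1 — 3 σ bonds, plus one π bond. Steric number 3, so sp2.
C2 (3 σ bonds, plus one π bond) has steric number 3: sp2.
C3: 4 σ bonds; 4 regions of electron density → sp3.
C4: 2 σ bonds, plus two π bonds; 2 regions of electron density → sp.
C5: 2 σ bonds, plus two π bonds; 2 regions of electron density → sp.
C6 has 4 σ bonds: steric number 4 → sp3.
C7 (4 σ bonds) has steric number 4: sp3.
C8 carries 2 σ bonds, plus two π bonds, giving a steric number of 2, so it is sp.
C9 (2 σ bonds, plus two π bonds) has steric number 2: sp.

C1 sp2, C2 sp2, C3 sp3, C4 sp, C5 sp, C6 sp3, C7 sp3, C8 sp, C9 sp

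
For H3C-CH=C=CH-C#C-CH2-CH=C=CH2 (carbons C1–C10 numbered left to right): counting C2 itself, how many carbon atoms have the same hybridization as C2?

4

C2 is sp2 (one π bond).
C1: sp3
C2: sp2 ✓
C3: sp
C4: sp2 ✓
C5: sp
C6: sp
C7: sp3
C8: sp2 ✓
C9: sp
C10: sp2 ✓
4 carbons are sp2.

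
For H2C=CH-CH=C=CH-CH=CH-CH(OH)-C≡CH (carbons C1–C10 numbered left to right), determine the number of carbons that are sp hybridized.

C1: sp2
C2: sp2
C3: sp2
C4: sp ✓
C5: sp2
C6: sp2
C7: sp2
C8: sp3
C9: sp ✓
C10: sp ✓
C4, C9, C10 → 3 sp carbons.

3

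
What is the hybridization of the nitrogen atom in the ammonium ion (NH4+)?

sp³

Four σ bonds, no lone pair → sp3, tetrahedral.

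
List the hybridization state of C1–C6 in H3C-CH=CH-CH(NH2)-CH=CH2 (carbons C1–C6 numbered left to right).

C1 sp3, C2 sp2, C3 sp2, C4 sp3, C5 sp2, C6 sp2

C1 — 4 σ bonds. Steric number 4, so sp3.
C2 — 3 σ bonds, plus one π bond. Steric number 3, so sp2.
C3 (3 σ bonds, plus one π bond) has steric number 3: sp2.
C4 is sp3: 4 σ bonds, 4 electron-density regions.
C5: 3 σ bonds, plus one π bond — 3 electron domains, sp2.
C6: 3 σ bonds, plus one π bond; 3 regions of electron density → sp2.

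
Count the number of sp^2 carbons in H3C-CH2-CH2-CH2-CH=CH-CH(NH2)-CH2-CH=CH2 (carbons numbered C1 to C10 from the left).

C1: sp3
C2: sp3
C3: sp3
C4: sp3
C5: sp2 ✓
C6: sp2 ✓
C7: sp3
C8: sp3
C9: sp2 ✓
C10: sp2 ✓
C5, C6, C9, C10 → 4 sp2 carbons.

4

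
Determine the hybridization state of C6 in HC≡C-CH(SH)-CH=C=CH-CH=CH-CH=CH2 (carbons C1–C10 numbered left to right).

C6 is sp2: 3 σ bonds, plus one π bond, 3 electron-density regions.

sp2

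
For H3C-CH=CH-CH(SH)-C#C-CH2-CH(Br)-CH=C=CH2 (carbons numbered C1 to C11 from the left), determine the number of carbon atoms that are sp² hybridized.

C1: sp3
C2: sp2 ✓
C3: sp2 ✓
C4: sp3
C5: sp
C6: sp
C7: sp3
C8: sp3
C9: sp2 ✓
C10: sp
C11: sp2 ✓
C2, C3, C9, C11 → 4 sp2 carbons.

4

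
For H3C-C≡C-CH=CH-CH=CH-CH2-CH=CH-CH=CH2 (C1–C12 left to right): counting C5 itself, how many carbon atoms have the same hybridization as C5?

C5 is sp2 (one π bond).
C1: sp3
C2: sp
C3: sp
C4: sp2 ✓
C5: sp2 ✓
C6: sp2 ✓
C7: sp2 ✓
C8: sp3
C9: sp2 ✓
C10: sp2 ✓
C11: sp2 ✓
C12: sp2 ✓
8 carbons are sp2.

8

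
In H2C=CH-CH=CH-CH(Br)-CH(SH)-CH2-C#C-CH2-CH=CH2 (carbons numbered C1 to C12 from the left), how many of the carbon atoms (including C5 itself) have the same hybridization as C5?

4

C5 is sp3 (only σ bonds).
C1: sp2
C2: sp2
C3: sp2
C4: sp2
C5: sp3 ✓
C6: sp3 ✓
C7: sp3 ✓
C8: sp
C9: sp
C10: sp3 ✓
C11: sp2
C12: sp2
4 carbons are sp3.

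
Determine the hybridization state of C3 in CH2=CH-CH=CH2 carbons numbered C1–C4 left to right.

C3: 3 σ bonds, plus one π bond — 3 electron domains, sp2.

sp²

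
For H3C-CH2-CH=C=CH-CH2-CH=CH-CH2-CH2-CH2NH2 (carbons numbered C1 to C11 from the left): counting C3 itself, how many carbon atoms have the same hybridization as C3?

C3 is sp2 (one π bond).
C1: sp3
C2: sp3
C3: sp2 ✓
C4: sp
C5: sp2 ✓
C6: sp3
C7: sp2 ✓
C8: sp2 ✓
C9: sp3
C10: sp3
C11: sp3
4 carbons are sp2.

4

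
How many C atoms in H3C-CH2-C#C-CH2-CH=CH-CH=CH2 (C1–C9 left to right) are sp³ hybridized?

C1: sp3 ✓
C2: sp3 ✓
C3: sp
C4: sp
C5: sp3 ✓
C6: sp2
C7: sp2
C8: sp2
C9: sp2
C1, C2, C5 → 3 sp3 carbons.

3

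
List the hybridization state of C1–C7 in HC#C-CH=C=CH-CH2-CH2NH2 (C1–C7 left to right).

C1 sp, C2 sp, C3 sp2, C4 sp, C5 sp2, C6 sp3, C7 sp3

C1 carries 2 σ bonds, plus two π bonds, giving a steric number of 2, so it is sp.
C2 carries 2 σ bonds, plus two π bonds, giving a steric number of 2, so it is sp.
C3 is sp2: 3 σ bonds, plus one π bond, 3 electron-density regions.
C4 — 2 σ bonds, plus two π bonds. Steric number 2, so sp.
C5: 3 σ bonds, plus one π bond; 3 regions of electron density → sp2.
C6: 4 σ bonds; 4 regions of electron density → sp3.
C7 has 4 σ bonds: steric number 4 → sp3.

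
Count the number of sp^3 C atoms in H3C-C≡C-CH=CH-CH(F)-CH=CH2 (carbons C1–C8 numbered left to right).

C1: sp3 ✓
C2: sp
C3: sp
C4: sp2
C5: sp2
C6: sp3 ✓
C7: sp2
C8: sp2
C1, C6 → 2 sp3 carbons.

2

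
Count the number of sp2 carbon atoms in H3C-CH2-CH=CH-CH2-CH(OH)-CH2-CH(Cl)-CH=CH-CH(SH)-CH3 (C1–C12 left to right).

4

C1: sp3
C2: sp3
C3: sp2 ✓
C4: sp2 ✓
C5: sp3
C6: sp3
C7: sp3
C8: sp3
C9: sp2 ✓
C10: sp2 ✓
C11: sp3
C12: sp3
C3, C4, C9, C10 → 4 sp2 carbons.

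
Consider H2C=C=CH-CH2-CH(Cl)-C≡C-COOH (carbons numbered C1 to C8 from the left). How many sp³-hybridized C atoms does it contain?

C1: sp2
C2: sp
C3: sp2
C4: sp3 ✓
C5: sp3 ✓
C6: sp
C7: sp
C8: sp2
C4, C5 → 2 sp3 carbons.

2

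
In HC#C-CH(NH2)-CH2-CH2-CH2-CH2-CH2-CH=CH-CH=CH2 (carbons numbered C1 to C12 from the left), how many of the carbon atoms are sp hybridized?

2

C1: sp ✓
C2: sp ✓
C3: sp3
C4: sp3
C5: sp3
C6: sp3
C7: sp3
C8: sp3
C9: sp2
C10: sp2
C11: sp2
C12: sp2
C1, C2 → 2 sp carbons.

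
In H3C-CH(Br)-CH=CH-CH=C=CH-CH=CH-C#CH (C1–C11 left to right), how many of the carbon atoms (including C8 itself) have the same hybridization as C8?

C8 is sp2 (one π bond).
C1: sp3
C2: sp3
C3: sp2 ✓
C4: sp2 ✓
C5: sp2 ✓
C6: sp
C7: sp2 ✓
C8: sp2 ✓
C9: sp2 ✓
C10: sp
C11: sp
6 carbons are sp2.

6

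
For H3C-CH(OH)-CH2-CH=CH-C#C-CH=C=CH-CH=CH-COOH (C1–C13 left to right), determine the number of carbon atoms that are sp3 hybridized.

3

C1: sp3 ✓
C2: sp3 ✓
C3: sp3 ✓
C4: sp2
C5: sp2
C6: sp
C7: sp
C8: sp2
C9: sp
C10: sp2
C11: sp2
C12: sp2
C13: sp2
C1, C2, C3 → 3 sp3 carbons.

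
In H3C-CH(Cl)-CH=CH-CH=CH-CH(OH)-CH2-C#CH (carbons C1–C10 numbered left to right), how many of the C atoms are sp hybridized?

2

C1: sp3
C2: sp3
C3: sp2
C4: sp2
C5: sp2
C6: sp2
C7: sp3
C8: sp3
C9: sp ✓
C10: sp ✓
C9, C10 → 2 sp carbons.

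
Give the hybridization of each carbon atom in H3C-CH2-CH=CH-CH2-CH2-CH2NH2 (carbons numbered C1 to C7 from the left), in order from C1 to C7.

C1: 4 σ bonds; 4 regions of electron density → sp3.
C2: 4 σ bonds; 4 regions of electron density → sp3.
C3 (3 σ bonds, plus one π bond) has steric number 3: sp2.
C4 (3 σ bonds, plus one π bond) has steric number 3: sp2.
C5 — 4 σ bonds. Steric number 4, so sp3.
C6 has 4 σ bonds: steric number 4 → sp3.
C7: 4 σ bonds — 4 electron domains, sp3.

C1 sp3, C2 sp3, C3 sp2, C4 sp2, C5 sp3, C6 sp3, C7 sp3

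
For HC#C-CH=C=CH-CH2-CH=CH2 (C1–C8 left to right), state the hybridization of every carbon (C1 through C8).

C1 (2 σ bonds, plus two π bonds) has steric number 2: sp.
C2: 2 σ bonds, plus two π bonds; 2 regions of electron density → sp.
C3: 3 σ bonds, plus one π bond — 3 electron domains, sp2.
C4 — 2 σ bonds, plus two π bonds. Steric number 2, so sp.
C5 (3 σ bonds, plus one π bond) has steric number 3: sp2.
C6 is sp3: 4 σ bonds, 4 electron-density regions.
C7 is sp2: 3 σ bonds, plus one π bond, 3 electron-density regions.
C8: 3 σ bonds, plus one π bond — 3 electron domains, sp2.

C1 sp, C2 sp, C3 sp2, C4 sp, C5 sp2, C6 sp3, C7 sp2, C8 sp2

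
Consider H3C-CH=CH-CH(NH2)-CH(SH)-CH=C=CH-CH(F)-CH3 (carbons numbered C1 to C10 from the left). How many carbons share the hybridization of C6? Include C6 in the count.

4

C6 is sp2 (one π bond).
C1: sp3
C2: sp2 ✓
C3: sp2 ✓
C4: sp3
C5: sp3
C6: sp2 ✓
C7: sp
C8: sp2 ✓
C9: sp3
C10: sp3
4 carbons are sp2.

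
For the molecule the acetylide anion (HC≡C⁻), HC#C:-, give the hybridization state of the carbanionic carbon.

One σ bond + one lone pair = steric number 2 → sp.

sp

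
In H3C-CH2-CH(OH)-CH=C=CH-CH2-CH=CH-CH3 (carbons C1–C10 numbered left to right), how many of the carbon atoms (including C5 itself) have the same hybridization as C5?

1

C5 is sp (two π bonds).
C1: sp3
C2: sp3
C3: sp3
C4: sp2
C5: sp ✓
C6: sp2
C7: sp3
C8: sp2
C9: sp2
C10: sp3
1 carbon is sp.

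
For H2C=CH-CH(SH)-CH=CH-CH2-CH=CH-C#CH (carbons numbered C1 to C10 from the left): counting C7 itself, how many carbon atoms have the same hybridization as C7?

6

C7 is sp2 (one π bond).
C1: sp2 ✓
C2: sp2 ✓
C3: sp3
C4: sp2 ✓
C5: sp2 ✓
C6: sp3
C7: sp2 ✓
C8: sp2 ✓
C9: sp
C10: sp
6 carbons are sp2.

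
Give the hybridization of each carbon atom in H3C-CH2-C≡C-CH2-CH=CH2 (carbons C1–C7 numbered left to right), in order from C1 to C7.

C1: 4 σ bonds; 4 regions of electron density → sp3.
C2 is sp3: 4 σ bonds, 4 electron-density regions.
C3 is sp: 2 σ bonds, plus two π bonds, 2 electron-density regions.
C4: 2 σ bonds, plus two π bonds — 2 electron domains, sp.
C5 (4 σ bonds) has steric number 4: sp3.
C6 is sp2: 3 σ bonds, plus one π bond, 3 electron-density regions.
C7 (3 σ bonds, plus one π bond) has steric number 3: sp2.

C1 sp3, C2 sp3, C3 sp, C4 sp, C5 sp3, C6 sp2, C7 sp2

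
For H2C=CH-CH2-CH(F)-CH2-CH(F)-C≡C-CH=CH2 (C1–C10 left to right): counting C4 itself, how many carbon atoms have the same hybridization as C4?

C4 is sp3 (only σ bonds).
C1: sp2
C2: sp2
C3: sp3 ✓
C4: sp3 ✓
C5: sp3 ✓
C6: sp3 ✓
C7: sp
C8: sp
C9: sp2
C10: sp2
4 carbons are sp3.

4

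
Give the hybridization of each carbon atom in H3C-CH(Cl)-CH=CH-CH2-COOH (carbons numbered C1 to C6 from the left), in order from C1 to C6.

C1 (4 σ bonds) has steric number 4: sp3.
C2 has 4 σ bonds: steric number 4 → sp3.
C3 carries 3 σ bonds, plus one π bond, giving a steric number of 3, so it is sp2.
C4 has 3 σ bonds, plus one π bond: steric number 3 → sp2.
C5 (4 σ bonds) has steric number 4: sp3.
C6 has 3 σ bonds, plus one π bond: steric number 3 → sp2.

C1 sp3, C2 sp3, C3 sp2, C4 sp2, C5 sp3, C6 sp2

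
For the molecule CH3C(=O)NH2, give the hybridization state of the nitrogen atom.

The nitrogen lone pair is delocalised into the carbonyl π system (amide resonance), so N is planar sp2 rather than the sp3 a naive steric count of 4 would suggest.

sp²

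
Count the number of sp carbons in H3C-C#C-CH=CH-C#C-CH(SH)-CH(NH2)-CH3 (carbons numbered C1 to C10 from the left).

C1: sp3
C2: sp ✓
C3: sp ✓
C4: sp2
C5: sp2
C6: sp ✓
C7: sp ✓
C8: sp3
C9: sp3
C10: sp3
C2, C3, C6, C7 → 4 sp carbons.

4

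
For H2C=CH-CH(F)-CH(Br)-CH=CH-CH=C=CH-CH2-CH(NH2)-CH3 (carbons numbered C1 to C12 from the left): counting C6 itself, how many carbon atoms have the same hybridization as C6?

C6 is sp2 (one π bond).
C1: sp2 ✓
C2: sp2 ✓
C3: sp3
C4: sp3
C5: sp2 ✓
C6: sp2 ✓
C7: sp2 ✓
C8: sp
C9: sp2 ✓
C10: sp3
C11: sp3
C12: sp3
6 carbons are sp2.

6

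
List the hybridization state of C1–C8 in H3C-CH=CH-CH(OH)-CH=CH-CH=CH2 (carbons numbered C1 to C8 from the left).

C1 carries 4 σ bonds, giving a steric number of 4, so it is sp3.
C2 (3 σ bonds, plus one π bond) has steric number 3: sp2.
C3 — 3 σ bonds, plus one π bond. Steric number 3, so sp2.
C4 carries 4 σ bonds, giving a steric number of 4, so it is sp3.
C5: 3 σ bonds, plus one π bond — 3 electron domains, sp2.
C6 has 3 σ bonds, plus one π bond: steric number 3 → sp2.
C7 (3 σ bonds, plus one π bond) has steric number 3: sp2.
C8 (3 σ bonds, plus one π bond) has steric number 3: sp2.

C1 sp3, C2 sp2, C3 sp2, C4 sp3, C5 sp2, C6 sp2, C7 sp2, C8 sp2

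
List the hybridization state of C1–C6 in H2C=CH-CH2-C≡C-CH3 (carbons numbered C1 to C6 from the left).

C1 sp2, C2 sp2, C3 sp3, C4 sp, C5 sp, C6 sp3

C1 has 3 σ bonds, plus one π bond: steric number 3 → sp2.
C2 — 3 σ bonds, plus one π bond. Steric number 3, so sp2.
C3 (4 σ bonds) has steric number 4: sp3.
C4: 2 σ bonds, plus two π bonds; 2 regions of electron density → sp.
C5: 2 σ bonds, plus two π bonds — 2 electron domains, sp.
C6 carries 4 σ bonds, giving a steric number of 4, so it is sp3.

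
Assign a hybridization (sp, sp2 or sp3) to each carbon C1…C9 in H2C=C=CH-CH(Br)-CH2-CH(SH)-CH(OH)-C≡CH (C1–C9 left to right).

C1 is sp2: 3 σ bonds, plus one π bond, 3 electron-density regions.
C2 (2 σ bonds, plus two π bonds) has steric number 2: sp.
C3 (3 σ bonds, plus one π bond) has steric number 3: sp2.
C4: 4 σ bonds — 4 electron domains, sp3.
C5: 4 σ bonds; 4 regions of electron density → sp3.
C6 is sp3: 4 σ bonds, 4 electron-density regions.
C7 has 4 σ bonds: steric number 4 → sp3.
C8 (2 σ bonds, plus two π bonds) has steric number 2: sp.
C9 carries 2 σ bonds, plus two π bonds, giving a steric number of 2, so it is sp.

C1 sp2, C2 sp, C3 sp2, C4 sp3, C5 sp3, C6 sp3, C7 sp3, C8 sp, C9 sp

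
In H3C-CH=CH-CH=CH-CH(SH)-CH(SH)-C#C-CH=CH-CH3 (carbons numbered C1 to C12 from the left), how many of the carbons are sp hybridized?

2

C1: sp3
C2: sp2
C3: sp2
C4: sp2
C5: sp2
C6: sp3
C7: sp3
C8: sp ✓
C9: sp ✓
C10: sp2
C11: sp2
C12: sp3
C8, C9 → 2 sp carbons.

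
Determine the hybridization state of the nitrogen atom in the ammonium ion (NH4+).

sp^3

Four σ bonds, no lone pair → sp3, tetrahedral.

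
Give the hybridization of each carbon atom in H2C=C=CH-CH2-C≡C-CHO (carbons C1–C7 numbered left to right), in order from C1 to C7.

C1: 3 σ bonds, plus one π bond — 3 electron domains, sp2.
C2: 2 σ bonds, plus two π bonds — 2 electron domains, sp.
C3 is sp2: 3 σ bonds, plus one π bond, 3 electron-density regions.
C4 has 4 σ bonds: steric number 4 → sp3.
C5: 2 σ bonds, plus two π bonds; 2 regions of electron density → sp.
C6 has 2 σ bonds, plus two π bonds: steric number 2 → sp.
C7 is sp2: 3 σ bonds, plus one π bond, 3 electron-density regions.

C1 sp2, C2 sp, C3 sp2, C4 sp3, C5 sp, C6 sp, C7 sp2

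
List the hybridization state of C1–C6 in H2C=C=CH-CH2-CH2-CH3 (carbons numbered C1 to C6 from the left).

C1 — 3 σ bonds, plus one π bond. Steric number 3, so sp2.
C2: 2 σ bonds, plus two π bonds; 2 regions of electron density → sp.
C3 carries 3 σ bonds, plus one π bond, giving a steric number of 3, so it is sp2.
C4 — 4 σ bonds. Steric number 4, so sp3.
C5 is sp3: 4 σ bonds, 4 electron-density regions.
C6 — 4 σ bonds. Steric number 4, so sp3.

C1 sp2, C2 sp, C3 sp2, C4 sp3, C5 sp3, C6 sp3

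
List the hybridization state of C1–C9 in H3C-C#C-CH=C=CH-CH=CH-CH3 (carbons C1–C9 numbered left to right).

C1 sp3, C2 sp, C3 sp, C4 sp2, C5 sp, C6 sp2, C7 sp2, C8 sp2, C9 sp3

C1 (4 σ bonds) has steric number 4: sp3.
C2: 2 σ bonds, plus two π bonds; 2 regions of electron density → sp.
C3 is sp: 2 σ bonds, plus two π bonds, 2 electron-density regions.
C4 — 3 σ bonds, plus one π bond. Steric number 3, so sp2.
C5 — 2 σ bonds, plus two π bonds. Steric number 2, so sp.
C6: 3 σ bonds, plus one π bond — 3 electron domains, sp2.
C7 (3 σ bonds, plus one π bond) has steric number 3: sp2.
C8 has 3 σ bonds, plus one π bond: steric number 3 → sp2.
C9: 4 σ bonds; 4 regions of electron density → sp3.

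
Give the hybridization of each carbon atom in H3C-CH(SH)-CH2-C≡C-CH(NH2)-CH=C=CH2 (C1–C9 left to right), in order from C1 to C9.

C1 (4 σ bonds) has steric number 4: sp3.
C2: 4 σ bonds; 4 regions of electron density → sp3.
C3 (4 σ bonds) has steric number 4: sp3.
C4 carries 2 σ bonds, plus two π bonds, giving a steric number of 2, so it is sp.
C5 is sp: 2 σ bonds, plus two π bonds, 2 electron-density regions.
C6 (4 σ bonds) has steric number 4: sp3.
C7: 3 σ bonds, plus one π bond — 3 electron domains, sp2.
C8: 2 σ bonds, plus two π bonds; 2 regions of electron density → sp.
C9 has 3 σ bonds, plus one π bond: steric number 3 → sp2.

C1 sp3, C2 sp3, C3 sp3, C4 sp, C5 sp, C6 sp3, C7 sp2, C8 sp, C9 sp2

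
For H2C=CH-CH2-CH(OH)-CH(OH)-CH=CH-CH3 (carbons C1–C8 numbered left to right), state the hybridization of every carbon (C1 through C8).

C1: 3 σ bonds, plus one π bond; 3 regions of electron density → sp2.
C2 is sp2: 3 σ bonds, plus one π bond, 3 electron-density regions.
C3: 4 σ bonds; 4 regions of electron density → sp3.
C4 is sp3: 4 σ bonds, 4 electron-density regions.
C5 (4 σ bonds) has steric number 4: sp3.
C6 — 3 σ bonds, plus one π bond. Steric number 3, so sp2.
C7 — 3 σ bonds, plus one π bond. Steric number 3, so sp2.
C8 (4 σ bonds) has steric number 4: sp3.

C1 sp2, C2 sp2, C3 sp3, C4 sp3, C5 sp3, C6 sp2, C7 sp2, C8 sp3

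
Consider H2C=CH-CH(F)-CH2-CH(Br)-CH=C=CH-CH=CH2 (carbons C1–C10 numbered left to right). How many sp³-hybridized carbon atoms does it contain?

3

C1: sp2
C2: sp2
C3: sp3 ✓
C4: sp3 ✓
C5: sp3 ✓
C6: sp2
C7: sp
C8: sp2
C9: sp2
C10: sp2
C3, C4, C5 → 3 sp3 carbons.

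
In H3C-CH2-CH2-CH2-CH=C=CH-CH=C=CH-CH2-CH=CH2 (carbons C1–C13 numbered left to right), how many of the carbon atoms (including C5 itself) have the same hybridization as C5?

C5 is sp2 (one π bond).
C1: sp3
C2: sp3
C3: sp3
C4: sp3
C5: sp2 ✓
C6: sp
C7: sp2 ✓
C8: sp2 ✓
C9: sp
C10: sp2 ✓
C11: sp3
C12: sp2 ✓
C13: sp2 ✓
6 carbons are sp2.

6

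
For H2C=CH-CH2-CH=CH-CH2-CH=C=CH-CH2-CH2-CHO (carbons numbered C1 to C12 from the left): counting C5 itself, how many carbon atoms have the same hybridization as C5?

7

C5 is sp2 (one π bond).
C1: sp2 ✓
C2: sp2 ✓
C3: sp3
C4: sp2 ✓
C5: sp2 ✓
C6: sp3
C7: sp2 ✓
C8: sp
C9: sp2 ✓
C10: sp3
C11: sp3
C12: sp2 ✓
7 carbons are sp2.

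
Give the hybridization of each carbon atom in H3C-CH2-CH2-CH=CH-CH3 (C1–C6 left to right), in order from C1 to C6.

C1 is sp3: 4 σ bonds, 4 electron-density regions.
C2 — 4 σ bonds. Steric number 4, so sp3.
C3 — 4 σ bonds. Steric number 4, so sp3.
C4 has 3 σ bonds, plus one π bond: steric number 3 → sp2.
C5 (3 σ bonds, plus one π bond) has steric number 3: sp2.
C6 (4 σ bonds) has steric number 4: sp3.

C1 sp3, C2 sp3, C3 sp3, C4 sp2, C5 sp2, C6 sp3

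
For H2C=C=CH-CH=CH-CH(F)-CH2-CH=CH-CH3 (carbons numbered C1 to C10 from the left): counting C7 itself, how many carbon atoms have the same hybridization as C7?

3

C7 is sp3 (only σ bonds).
C1: sp2
C2: sp
C3: sp2
C4: sp2
C5: sp2
C6: sp3 ✓
C7: sp3 ✓
C8: sp2
C9: sp2
C10: sp3 ✓
3 carbons are sp3.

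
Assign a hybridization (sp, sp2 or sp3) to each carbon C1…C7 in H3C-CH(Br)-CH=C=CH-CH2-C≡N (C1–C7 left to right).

C1 — 4 σ bonds. Steric number 4, so sp3.
C2 carries 4 σ bonds, giving a steric number of 4, so it is sp3.
C3: 3 σ bonds, plus one π bond; 3 regions of electron density → sp2.
C4 (2 σ bonds, plus two π bonds) has steric number 2: sp.
C5 carries 3 σ bonds, plus one π bond, giving a steric number of 3, so it is sp2.
C6 (4 σ bonds) has steric number 4: sp3.
C7 — 2 σ bonds, plus two π bonds. Steric number 2, so sp.

C1 sp3, C2 sp3, C3 sp2, C4 sp, C5 sp2, C6 sp3, C7 sp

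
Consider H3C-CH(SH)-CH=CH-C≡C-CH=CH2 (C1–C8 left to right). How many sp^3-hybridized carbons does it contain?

2

C1: sp3 ✓
C2: sp3 ✓
C3: sp2
C4: sp2
C5: sp
C6: sp
C7: sp2
C8: sp2
C1, C2 → 2 sp3 carbons.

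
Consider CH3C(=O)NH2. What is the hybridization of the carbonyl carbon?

sp^2

The carbonyl carbon — 3 σ bonds, plus one π bond. Steric number 3, so sp2.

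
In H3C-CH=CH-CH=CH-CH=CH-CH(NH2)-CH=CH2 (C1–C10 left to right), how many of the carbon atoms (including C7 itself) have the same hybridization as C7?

8

C7 is sp2 (one π bond).
C1: sp3
C2: sp2 ✓
C3: sp2 ✓
C4: sp2 ✓
C5: sp2 ✓
C6: sp2 ✓
C7: sp2 ✓
C8: sp3
C9: sp2 ✓
C10: sp2 ✓
8 carbons are sp2.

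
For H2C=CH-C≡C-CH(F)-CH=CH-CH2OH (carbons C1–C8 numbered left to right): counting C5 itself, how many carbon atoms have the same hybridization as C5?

2

C5 is sp3 (only σ bonds).
C1: sp2
C2: sp2
C3: sp
C4: sp
C5: sp3 ✓
C6: sp2
C7: sp2
C8: sp3 ✓
2 carbons are sp3.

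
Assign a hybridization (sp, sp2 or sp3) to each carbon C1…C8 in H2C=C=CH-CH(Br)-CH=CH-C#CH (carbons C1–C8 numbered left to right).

C1 sp2, C2 sp, C3 sp2, C4 sp3, C5 sp2, C6 sp2, C7 sp, C8 sp

C1 (3 σ bonds, plus one π bond) has steric number 3: sp2.
C2 carries 2 σ bonds, plus two π bonds, giving a steric number of 2, so it is sp.
C3 has 3 σ bonds, plus one π bond: steric number 3 → sp2.
C4 — 4 σ bonds. Steric number 4, so sp3.
C5 — 3 σ bonds, plus one π bond. Steric number 3, so sp2.
C6 has 3 σ bonds, plus one π bond: steric number 3 → sp2.
C7 is sp: 2 σ bonds, plus two π bonds, 2 electron-density regions.
C8 (2 σ bonds, plus two π bonds) has steric number 2: sp.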